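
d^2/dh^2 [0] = 0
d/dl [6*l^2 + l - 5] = 12*l + 1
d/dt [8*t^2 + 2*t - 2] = 16*t + 2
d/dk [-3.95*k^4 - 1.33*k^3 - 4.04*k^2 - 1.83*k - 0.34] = -15.8*k^3 - 3.99*k^2 - 8.08*k - 1.83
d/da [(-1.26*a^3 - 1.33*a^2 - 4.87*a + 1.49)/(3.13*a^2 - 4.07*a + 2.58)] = (-3.9438*a^4 + 10.2564*a^3 + 10.9038*a^2 - 16.1902*a - 6.5003)/(9.7969*a^4 - 25.4782*a^3 + 32.7157*a^2 - 21.0012*a + 6.6564)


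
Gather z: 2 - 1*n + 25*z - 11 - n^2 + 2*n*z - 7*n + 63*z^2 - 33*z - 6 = -n^2 - 8*n + 63*z^2 + z*(2*n - 8) - 15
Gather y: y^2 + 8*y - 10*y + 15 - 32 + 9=y^2 - 2*y - 8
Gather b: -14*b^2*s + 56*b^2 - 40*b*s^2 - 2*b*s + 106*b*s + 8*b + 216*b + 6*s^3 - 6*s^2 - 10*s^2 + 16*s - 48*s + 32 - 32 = b^2*(56 - 14*s) + b*(-40*s^2 + 104*s + 224) + 6*s^3 - 16*s^2 - 32*s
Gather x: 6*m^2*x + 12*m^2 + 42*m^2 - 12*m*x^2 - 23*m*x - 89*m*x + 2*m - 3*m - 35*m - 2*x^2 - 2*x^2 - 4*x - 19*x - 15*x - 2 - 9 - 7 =54*m^2 - 36*m + x^2*(-12*m - 4) + x*(6*m^2 - 112*m - 38) - 18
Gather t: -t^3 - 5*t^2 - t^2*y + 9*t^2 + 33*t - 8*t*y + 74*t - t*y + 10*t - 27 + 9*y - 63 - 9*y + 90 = -t^3 + t^2*(4 - y) + t*(117 - 9*y)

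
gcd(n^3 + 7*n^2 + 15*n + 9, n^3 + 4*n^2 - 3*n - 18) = n^2 + 6*n + 9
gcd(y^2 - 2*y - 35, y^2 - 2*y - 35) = y^2 - 2*y - 35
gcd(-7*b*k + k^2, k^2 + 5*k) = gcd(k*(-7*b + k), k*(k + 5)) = k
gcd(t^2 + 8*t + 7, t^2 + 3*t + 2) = t + 1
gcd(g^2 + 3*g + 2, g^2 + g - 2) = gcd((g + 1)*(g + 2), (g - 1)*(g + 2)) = g + 2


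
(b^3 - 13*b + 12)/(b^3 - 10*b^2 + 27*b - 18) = (b + 4)/(b - 6)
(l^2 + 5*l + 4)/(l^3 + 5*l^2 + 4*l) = 1/l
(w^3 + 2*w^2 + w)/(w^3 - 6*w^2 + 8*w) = (w^2 + 2*w + 1)/(w^2 - 6*w + 8)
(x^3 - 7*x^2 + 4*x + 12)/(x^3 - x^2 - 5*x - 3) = (x^2 - 8*x + 12)/(x^2 - 2*x - 3)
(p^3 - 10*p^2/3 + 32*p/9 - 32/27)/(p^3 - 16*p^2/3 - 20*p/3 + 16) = (p^2 - 2*p + 8/9)/(p^2 - 4*p - 12)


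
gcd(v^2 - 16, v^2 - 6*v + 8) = v - 4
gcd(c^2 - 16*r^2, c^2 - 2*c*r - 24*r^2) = c + 4*r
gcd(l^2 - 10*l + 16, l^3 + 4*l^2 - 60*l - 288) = l - 8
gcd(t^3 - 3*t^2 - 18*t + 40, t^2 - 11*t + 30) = t - 5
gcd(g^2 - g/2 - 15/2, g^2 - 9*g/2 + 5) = 1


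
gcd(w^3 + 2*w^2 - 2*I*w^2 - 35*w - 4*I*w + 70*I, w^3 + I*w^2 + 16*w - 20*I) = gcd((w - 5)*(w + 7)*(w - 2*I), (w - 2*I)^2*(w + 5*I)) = w - 2*I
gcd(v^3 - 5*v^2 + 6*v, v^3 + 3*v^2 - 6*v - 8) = v - 2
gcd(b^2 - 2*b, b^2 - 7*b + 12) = 1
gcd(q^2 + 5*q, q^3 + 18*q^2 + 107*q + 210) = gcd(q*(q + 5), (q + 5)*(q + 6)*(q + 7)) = q + 5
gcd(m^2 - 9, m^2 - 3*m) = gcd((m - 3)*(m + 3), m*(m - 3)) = m - 3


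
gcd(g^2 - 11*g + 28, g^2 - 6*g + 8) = g - 4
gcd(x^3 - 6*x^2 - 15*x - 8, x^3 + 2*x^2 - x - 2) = x + 1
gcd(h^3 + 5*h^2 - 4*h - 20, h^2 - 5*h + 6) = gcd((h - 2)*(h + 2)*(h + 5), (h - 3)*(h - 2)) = h - 2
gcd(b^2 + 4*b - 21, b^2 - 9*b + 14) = 1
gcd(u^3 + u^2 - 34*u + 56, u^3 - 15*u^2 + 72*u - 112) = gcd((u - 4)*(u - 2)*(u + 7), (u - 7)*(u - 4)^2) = u - 4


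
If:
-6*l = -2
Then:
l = 1/3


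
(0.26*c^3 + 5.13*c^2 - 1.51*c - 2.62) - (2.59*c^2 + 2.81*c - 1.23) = 0.26*c^3 + 2.54*c^2 - 4.32*c - 1.39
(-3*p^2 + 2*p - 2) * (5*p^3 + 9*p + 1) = -15*p^5 + 10*p^4 - 37*p^3 + 15*p^2 - 16*p - 2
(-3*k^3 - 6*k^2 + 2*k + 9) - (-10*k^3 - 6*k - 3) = 7*k^3 - 6*k^2 + 8*k + 12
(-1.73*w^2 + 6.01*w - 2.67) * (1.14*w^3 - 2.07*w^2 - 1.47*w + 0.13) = -1.9722*w^5 + 10.4325*w^4 - 12.9414*w^3 - 3.5327*w^2 + 4.7062*w - 0.3471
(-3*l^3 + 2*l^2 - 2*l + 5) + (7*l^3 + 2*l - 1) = 4*l^3 + 2*l^2 + 4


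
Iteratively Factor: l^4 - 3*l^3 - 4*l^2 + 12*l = (l)*(l^3 - 3*l^2 - 4*l + 12) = l*(l + 2)*(l^2 - 5*l + 6) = l*(l - 2)*(l + 2)*(l - 3)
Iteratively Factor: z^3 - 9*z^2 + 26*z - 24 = (z - 4)*(z^2 - 5*z + 6) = (z - 4)*(z - 2)*(z - 3)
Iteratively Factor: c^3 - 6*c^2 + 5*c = (c)*(c^2 - 6*c + 5) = c*(c - 5)*(c - 1)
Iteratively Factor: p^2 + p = (p)*(p + 1)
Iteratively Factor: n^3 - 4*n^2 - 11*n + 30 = (n - 5)*(n^2 + n - 6) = (n - 5)*(n + 3)*(n - 2)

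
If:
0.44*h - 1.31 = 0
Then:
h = 2.98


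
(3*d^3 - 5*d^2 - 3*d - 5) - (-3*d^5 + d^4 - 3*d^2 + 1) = 3*d^5 - d^4 + 3*d^3 - 2*d^2 - 3*d - 6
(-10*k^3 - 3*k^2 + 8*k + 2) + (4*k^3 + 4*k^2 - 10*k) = -6*k^3 + k^2 - 2*k + 2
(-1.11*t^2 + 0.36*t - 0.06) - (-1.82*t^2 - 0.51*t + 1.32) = 0.71*t^2 + 0.87*t - 1.38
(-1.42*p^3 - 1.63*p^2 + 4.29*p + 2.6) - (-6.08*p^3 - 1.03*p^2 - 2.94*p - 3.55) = 4.66*p^3 - 0.6*p^2 + 7.23*p + 6.15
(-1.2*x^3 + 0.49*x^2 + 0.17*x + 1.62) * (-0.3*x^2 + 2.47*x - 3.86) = 0.36*x^5 - 3.111*x^4 + 5.7913*x^3 - 1.9575*x^2 + 3.3452*x - 6.2532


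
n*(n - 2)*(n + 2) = n^3 - 4*n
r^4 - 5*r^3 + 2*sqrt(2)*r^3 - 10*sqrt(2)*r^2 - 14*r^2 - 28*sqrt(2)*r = r*(r - 7)*(r + 2)*(r + 2*sqrt(2))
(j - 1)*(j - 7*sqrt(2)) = j^2 - 7*sqrt(2)*j - j + 7*sqrt(2)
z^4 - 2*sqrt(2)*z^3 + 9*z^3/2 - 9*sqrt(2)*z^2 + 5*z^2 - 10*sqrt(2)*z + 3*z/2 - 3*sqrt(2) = (z + 1/2)*(z + 1)*(z + 3)*(z - 2*sqrt(2))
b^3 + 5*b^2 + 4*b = b*(b + 1)*(b + 4)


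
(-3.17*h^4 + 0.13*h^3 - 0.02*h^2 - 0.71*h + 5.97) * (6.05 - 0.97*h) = 3.0749*h^5 - 19.3046*h^4 + 0.8059*h^3 + 0.5677*h^2 - 10.0864*h + 36.1185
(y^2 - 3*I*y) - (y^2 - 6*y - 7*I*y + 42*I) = 6*y + 4*I*y - 42*I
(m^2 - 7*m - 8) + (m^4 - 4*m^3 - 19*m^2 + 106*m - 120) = m^4 - 4*m^3 - 18*m^2 + 99*m - 128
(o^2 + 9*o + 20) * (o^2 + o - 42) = o^4 + 10*o^3 - 13*o^2 - 358*o - 840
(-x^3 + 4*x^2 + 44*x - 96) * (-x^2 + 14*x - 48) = x^5 - 18*x^4 + 60*x^3 + 520*x^2 - 3456*x + 4608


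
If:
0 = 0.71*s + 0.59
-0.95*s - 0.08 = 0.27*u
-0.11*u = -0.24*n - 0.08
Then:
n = 0.87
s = -0.83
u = 2.63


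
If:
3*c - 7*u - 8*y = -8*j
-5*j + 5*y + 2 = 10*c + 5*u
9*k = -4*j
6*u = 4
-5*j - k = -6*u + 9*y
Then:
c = -34/65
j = 3222/3965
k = -1432/3965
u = 2/3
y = 394/11895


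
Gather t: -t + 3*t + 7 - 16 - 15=2*t - 24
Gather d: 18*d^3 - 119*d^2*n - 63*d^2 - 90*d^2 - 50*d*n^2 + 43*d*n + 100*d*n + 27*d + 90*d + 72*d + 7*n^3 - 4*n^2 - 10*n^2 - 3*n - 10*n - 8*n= 18*d^3 + d^2*(-119*n - 153) + d*(-50*n^2 + 143*n + 189) + 7*n^3 - 14*n^2 - 21*n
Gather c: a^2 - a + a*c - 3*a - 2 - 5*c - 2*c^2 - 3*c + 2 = a^2 - 4*a - 2*c^2 + c*(a - 8)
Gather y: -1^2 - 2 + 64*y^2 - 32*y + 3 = 64*y^2 - 32*y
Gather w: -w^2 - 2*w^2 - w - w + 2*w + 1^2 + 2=3 - 3*w^2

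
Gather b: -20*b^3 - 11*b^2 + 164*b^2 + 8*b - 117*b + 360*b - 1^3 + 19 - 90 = -20*b^3 + 153*b^2 + 251*b - 72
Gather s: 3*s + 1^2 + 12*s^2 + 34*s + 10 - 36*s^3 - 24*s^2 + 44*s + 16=-36*s^3 - 12*s^2 + 81*s + 27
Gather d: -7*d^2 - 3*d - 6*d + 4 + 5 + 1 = -7*d^2 - 9*d + 10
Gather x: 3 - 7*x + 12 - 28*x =15 - 35*x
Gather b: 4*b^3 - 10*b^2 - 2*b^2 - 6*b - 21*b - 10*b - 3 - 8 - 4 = 4*b^3 - 12*b^2 - 37*b - 15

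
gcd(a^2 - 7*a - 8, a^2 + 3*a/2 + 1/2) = a + 1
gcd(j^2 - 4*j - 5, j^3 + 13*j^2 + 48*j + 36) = j + 1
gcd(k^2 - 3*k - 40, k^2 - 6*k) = 1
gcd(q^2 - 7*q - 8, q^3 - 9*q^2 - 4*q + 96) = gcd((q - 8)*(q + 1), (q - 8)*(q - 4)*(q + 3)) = q - 8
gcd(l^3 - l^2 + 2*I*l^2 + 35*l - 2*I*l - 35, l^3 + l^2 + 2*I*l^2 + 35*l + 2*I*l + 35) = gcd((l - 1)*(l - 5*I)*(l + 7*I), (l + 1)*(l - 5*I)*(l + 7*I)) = l^2 + 2*I*l + 35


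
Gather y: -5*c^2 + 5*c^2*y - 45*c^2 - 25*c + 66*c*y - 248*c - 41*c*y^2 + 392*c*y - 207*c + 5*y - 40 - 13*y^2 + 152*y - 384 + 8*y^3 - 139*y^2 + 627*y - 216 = -50*c^2 - 480*c + 8*y^3 + y^2*(-41*c - 152) + y*(5*c^2 + 458*c + 784) - 640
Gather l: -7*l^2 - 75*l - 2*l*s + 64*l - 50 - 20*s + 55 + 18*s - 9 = -7*l^2 + l*(-2*s - 11) - 2*s - 4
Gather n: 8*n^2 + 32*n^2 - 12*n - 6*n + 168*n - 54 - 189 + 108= 40*n^2 + 150*n - 135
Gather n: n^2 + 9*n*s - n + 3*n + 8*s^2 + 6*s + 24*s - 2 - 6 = n^2 + n*(9*s + 2) + 8*s^2 + 30*s - 8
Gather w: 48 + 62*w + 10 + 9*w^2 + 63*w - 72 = 9*w^2 + 125*w - 14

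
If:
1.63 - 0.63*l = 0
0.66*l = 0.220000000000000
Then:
No Solution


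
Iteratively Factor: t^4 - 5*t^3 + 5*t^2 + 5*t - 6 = (t - 1)*(t^3 - 4*t^2 + t + 6) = (t - 1)*(t + 1)*(t^2 - 5*t + 6) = (t - 3)*(t - 1)*(t + 1)*(t - 2)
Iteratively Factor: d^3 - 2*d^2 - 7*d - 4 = (d + 1)*(d^2 - 3*d - 4) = (d - 4)*(d + 1)*(d + 1)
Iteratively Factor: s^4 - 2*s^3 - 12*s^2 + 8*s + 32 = (s + 2)*(s^3 - 4*s^2 - 4*s + 16) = (s - 4)*(s + 2)*(s^2 - 4) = (s - 4)*(s + 2)^2*(s - 2)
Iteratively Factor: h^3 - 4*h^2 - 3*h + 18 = (h + 2)*(h^2 - 6*h + 9) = (h - 3)*(h + 2)*(h - 3)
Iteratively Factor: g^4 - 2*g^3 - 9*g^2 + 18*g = (g)*(g^3 - 2*g^2 - 9*g + 18) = g*(g - 2)*(g^2 - 9) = g*(g - 2)*(g + 3)*(g - 3)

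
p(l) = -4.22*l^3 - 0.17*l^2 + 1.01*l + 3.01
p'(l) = -12.66*l^2 - 0.34*l + 1.01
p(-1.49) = 15.09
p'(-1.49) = -26.59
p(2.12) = -35.82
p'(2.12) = -56.61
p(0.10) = 3.11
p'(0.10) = 0.85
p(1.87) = -23.29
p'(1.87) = -43.90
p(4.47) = -372.78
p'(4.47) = -253.47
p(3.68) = -205.88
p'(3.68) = -171.69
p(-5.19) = 583.14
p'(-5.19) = -338.24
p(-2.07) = 37.62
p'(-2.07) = -52.53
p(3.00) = -109.43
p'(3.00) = -113.95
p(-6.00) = 902.35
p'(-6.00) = -452.71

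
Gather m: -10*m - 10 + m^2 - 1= m^2 - 10*m - 11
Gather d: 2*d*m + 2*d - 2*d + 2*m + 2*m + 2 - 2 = 2*d*m + 4*m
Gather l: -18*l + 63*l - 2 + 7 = 45*l + 5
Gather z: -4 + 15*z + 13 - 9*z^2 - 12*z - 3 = -9*z^2 + 3*z + 6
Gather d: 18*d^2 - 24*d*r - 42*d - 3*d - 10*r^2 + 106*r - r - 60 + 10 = 18*d^2 + d*(-24*r - 45) - 10*r^2 + 105*r - 50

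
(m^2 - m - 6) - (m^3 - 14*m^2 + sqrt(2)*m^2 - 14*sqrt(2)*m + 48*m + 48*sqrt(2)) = -m^3 - sqrt(2)*m^2 + 15*m^2 - 49*m + 14*sqrt(2)*m - 48*sqrt(2) - 6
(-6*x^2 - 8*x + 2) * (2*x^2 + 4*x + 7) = -12*x^4 - 40*x^3 - 70*x^2 - 48*x + 14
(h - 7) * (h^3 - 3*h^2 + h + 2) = h^4 - 10*h^3 + 22*h^2 - 5*h - 14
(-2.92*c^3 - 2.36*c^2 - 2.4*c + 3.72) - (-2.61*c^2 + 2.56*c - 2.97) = -2.92*c^3 + 0.25*c^2 - 4.96*c + 6.69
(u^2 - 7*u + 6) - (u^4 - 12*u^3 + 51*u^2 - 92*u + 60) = -u^4 + 12*u^3 - 50*u^2 + 85*u - 54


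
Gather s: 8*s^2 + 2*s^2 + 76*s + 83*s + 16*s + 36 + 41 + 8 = 10*s^2 + 175*s + 85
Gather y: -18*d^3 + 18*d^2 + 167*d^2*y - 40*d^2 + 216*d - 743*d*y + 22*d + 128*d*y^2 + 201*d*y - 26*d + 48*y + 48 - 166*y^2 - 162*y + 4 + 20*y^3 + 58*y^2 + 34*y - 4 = -18*d^3 - 22*d^2 + 212*d + 20*y^3 + y^2*(128*d - 108) + y*(167*d^2 - 542*d - 80) + 48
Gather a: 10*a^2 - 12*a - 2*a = 10*a^2 - 14*a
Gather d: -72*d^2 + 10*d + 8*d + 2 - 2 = -72*d^2 + 18*d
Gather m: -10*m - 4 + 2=-10*m - 2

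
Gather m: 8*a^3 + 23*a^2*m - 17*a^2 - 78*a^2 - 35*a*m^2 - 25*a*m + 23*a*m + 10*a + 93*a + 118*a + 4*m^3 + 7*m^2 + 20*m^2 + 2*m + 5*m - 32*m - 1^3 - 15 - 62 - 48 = 8*a^3 - 95*a^2 + 221*a + 4*m^3 + m^2*(27 - 35*a) + m*(23*a^2 - 2*a - 25) - 126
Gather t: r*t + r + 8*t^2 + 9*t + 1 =r + 8*t^2 + t*(r + 9) + 1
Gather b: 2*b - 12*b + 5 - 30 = -10*b - 25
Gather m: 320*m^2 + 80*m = 320*m^2 + 80*m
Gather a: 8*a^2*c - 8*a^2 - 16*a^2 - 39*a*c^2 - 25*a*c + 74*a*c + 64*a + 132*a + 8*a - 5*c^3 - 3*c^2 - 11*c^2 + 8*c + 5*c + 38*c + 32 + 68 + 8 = a^2*(8*c - 24) + a*(-39*c^2 + 49*c + 204) - 5*c^3 - 14*c^2 + 51*c + 108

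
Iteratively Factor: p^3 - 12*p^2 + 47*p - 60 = (p - 4)*(p^2 - 8*p + 15) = (p - 5)*(p - 4)*(p - 3)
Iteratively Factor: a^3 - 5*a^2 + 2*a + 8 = (a - 4)*(a^2 - a - 2) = (a - 4)*(a + 1)*(a - 2)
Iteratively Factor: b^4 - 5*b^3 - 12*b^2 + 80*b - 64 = (b - 4)*(b^3 - b^2 - 16*b + 16) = (b - 4)*(b + 4)*(b^2 - 5*b + 4) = (b - 4)*(b - 1)*(b + 4)*(b - 4)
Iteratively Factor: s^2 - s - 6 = (s + 2)*(s - 3)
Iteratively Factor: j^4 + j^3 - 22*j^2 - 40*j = (j + 4)*(j^3 - 3*j^2 - 10*j) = (j - 5)*(j + 4)*(j^2 + 2*j) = (j - 5)*(j + 2)*(j + 4)*(j)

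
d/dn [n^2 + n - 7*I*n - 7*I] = 2*n + 1 - 7*I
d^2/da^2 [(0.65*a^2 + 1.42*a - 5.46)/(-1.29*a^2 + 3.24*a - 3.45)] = (-1.77635683940025e-15*a^4 - 10.159524*a^3 + 71.872866*a^2 - 99.005436*a + 18.815562)/(2.146689*a^6 - 16.175052*a^5 + 57.849147*a^4 - 120.529944*a^3 + 154.712835*a^2 - 115.6923*a + 41.063625)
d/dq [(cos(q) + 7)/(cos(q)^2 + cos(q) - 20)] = (cos(q)^2 + 14*cos(q) + 27)*sin(q)/(cos(q)^2 + cos(q) - 20)^2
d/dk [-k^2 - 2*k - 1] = -2*k - 2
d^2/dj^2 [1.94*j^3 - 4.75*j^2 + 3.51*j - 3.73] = 11.64*j - 9.5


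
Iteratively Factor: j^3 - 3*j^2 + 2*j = (j)*(j^2 - 3*j + 2) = j*(j - 1)*(j - 2)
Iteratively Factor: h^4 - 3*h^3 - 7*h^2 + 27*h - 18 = (h - 2)*(h^3 - h^2 - 9*h + 9) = (h - 3)*(h - 2)*(h^2 + 2*h - 3) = (h - 3)*(h - 2)*(h - 1)*(h + 3)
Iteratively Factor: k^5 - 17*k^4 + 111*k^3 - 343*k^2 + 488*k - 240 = (k - 4)*(k^4 - 13*k^3 + 59*k^2 - 107*k + 60) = (k - 4)^2*(k^3 - 9*k^2 + 23*k - 15) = (k - 4)^2*(k - 3)*(k^2 - 6*k + 5) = (k - 4)^2*(k - 3)*(k - 1)*(k - 5)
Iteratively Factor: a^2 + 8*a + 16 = (a + 4)*(a + 4)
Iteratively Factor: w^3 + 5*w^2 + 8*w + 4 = (w + 2)*(w^2 + 3*w + 2) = (w + 2)^2*(w + 1)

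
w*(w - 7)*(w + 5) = w^3 - 2*w^2 - 35*w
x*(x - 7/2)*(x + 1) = x^3 - 5*x^2/2 - 7*x/2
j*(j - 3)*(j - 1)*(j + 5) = j^4 + j^3 - 17*j^2 + 15*j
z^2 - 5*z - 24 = (z - 8)*(z + 3)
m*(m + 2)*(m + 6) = m^3 + 8*m^2 + 12*m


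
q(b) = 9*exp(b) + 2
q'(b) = 9*exp(b)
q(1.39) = 38.13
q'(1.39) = 36.13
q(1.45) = 40.37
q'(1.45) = 38.37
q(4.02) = 503.31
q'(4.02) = 501.31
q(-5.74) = 2.03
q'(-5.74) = 0.03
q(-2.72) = 2.59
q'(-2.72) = 0.59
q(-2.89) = 2.50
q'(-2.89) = 0.50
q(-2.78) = 2.56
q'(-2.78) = 0.56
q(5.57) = 2363.91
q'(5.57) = 2361.91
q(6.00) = 3632.86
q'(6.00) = 3630.86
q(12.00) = 1464795.12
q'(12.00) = 1464793.12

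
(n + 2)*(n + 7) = n^2 + 9*n + 14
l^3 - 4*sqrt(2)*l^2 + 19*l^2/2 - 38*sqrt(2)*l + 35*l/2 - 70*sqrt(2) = (l + 5/2)*(l + 7)*(l - 4*sqrt(2))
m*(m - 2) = m^2 - 2*m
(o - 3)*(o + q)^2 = o^3 + 2*o^2*q - 3*o^2 + o*q^2 - 6*o*q - 3*q^2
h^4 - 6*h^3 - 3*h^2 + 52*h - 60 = (h - 5)*(h - 2)^2*(h + 3)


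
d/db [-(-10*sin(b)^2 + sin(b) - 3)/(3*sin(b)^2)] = (sin(b) - 6)*cos(b)/(3*sin(b)^3)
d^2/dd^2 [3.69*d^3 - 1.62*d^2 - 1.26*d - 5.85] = 22.14*d - 3.24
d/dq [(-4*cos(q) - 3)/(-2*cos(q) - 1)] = 2*sin(q)/(2*cos(q) + 1)^2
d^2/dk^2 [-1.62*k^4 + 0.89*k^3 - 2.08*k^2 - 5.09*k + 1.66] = -19.44*k^2 + 5.34*k - 4.16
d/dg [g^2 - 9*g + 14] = 2*g - 9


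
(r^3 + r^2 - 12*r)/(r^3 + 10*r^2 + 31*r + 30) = r*(r^2 + r - 12)/(r^3 + 10*r^2 + 31*r + 30)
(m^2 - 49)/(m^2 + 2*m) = (m^2 - 49)/(m*(m + 2))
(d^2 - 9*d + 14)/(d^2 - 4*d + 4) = (d - 7)/(d - 2)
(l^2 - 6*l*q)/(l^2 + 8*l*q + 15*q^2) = l*(l - 6*q)/(l^2 + 8*l*q + 15*q^2)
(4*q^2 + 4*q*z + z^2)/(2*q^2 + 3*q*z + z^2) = (2*q + z)/(q + z)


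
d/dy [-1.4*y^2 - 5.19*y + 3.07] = -2.8*y - 5.19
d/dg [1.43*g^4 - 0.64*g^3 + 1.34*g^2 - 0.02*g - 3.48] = 5.72*g^3 - 1.92*g^2 + 2.68*g - 0.02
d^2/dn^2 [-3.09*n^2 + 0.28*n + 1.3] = -6.18000000000000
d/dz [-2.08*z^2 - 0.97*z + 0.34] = -4.16*z - 0.97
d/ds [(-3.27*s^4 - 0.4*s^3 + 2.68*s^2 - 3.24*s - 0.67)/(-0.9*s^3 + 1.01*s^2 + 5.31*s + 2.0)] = (2.943*s^6 - 6.6054*s^5 - 50.0831*s^4 - 36.24*s^3 + 13.2942*s^2 + 12.0734*s - 2.9223)/(0.81*s^6 - 1.818*s^5 - 8.5379*s^4 + 7.1262*s^3 + 32.2361*s^2 + 21.24*s + 4.0)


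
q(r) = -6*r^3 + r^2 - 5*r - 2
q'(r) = -18*r^2 + 2*r - 5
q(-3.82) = 366.15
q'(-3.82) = -275.30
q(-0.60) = 2.66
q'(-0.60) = -12.68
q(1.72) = -38.17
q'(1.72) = -54.81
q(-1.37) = 22.16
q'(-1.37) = -41.52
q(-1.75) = 41.97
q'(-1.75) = -63.62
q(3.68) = -305.87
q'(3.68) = -241.40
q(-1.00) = 10.00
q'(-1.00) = -25.00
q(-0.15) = -1.21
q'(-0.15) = -5.70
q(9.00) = -4340.00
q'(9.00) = -1445.00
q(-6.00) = 1360.00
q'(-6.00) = -665.00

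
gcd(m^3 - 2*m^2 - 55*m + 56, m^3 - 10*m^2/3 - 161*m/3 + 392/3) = m^2 - m - 56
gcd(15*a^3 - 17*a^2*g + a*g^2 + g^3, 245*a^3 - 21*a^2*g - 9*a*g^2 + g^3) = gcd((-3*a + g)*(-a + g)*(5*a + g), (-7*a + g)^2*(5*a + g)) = 5*a + g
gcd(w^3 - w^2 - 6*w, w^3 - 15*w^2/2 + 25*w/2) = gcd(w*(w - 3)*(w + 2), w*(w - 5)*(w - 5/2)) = w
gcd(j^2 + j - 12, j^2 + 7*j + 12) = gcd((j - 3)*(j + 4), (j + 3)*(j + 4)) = j + 4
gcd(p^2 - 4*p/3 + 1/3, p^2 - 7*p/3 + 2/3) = p - 1/3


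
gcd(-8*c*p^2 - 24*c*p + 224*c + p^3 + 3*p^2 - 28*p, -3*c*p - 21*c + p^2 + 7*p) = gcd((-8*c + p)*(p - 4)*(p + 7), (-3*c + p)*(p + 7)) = p + 7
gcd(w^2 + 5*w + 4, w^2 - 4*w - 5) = w + 1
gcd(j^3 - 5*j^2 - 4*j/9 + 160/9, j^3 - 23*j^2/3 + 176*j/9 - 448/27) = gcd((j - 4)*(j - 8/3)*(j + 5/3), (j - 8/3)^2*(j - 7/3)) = j - 8/3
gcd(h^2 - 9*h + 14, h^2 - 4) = h - 2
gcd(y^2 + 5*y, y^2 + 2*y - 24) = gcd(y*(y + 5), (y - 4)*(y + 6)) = 1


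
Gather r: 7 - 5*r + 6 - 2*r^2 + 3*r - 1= -2*r^2 - 2*r + 12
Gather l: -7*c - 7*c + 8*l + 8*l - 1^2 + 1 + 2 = -14*c + 16*l + 2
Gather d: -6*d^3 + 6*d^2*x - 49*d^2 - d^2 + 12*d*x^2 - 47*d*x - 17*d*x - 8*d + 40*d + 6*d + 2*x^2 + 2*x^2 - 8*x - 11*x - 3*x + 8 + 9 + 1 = -6*d^3 + d^2*(6*x - 50) + d*(12*x^2 - 64*x + 38) + 4*x^2 - 22*x + 18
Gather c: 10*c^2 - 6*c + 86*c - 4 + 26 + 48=10*c^2 + 80*c + 70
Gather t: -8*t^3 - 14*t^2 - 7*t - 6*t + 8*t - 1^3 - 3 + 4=-8*t^3 - 14*t^2 - 5*t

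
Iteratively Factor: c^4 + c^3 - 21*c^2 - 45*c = (c - 5)*(c^3 + 6*c^2 + 9*c) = c*(c - 5)*(c^2 + 6*c + 9) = c*(c - 5)*(c + 3)*(c + 3)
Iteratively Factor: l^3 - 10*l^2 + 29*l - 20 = (l - 1)*(l^2 - 9*l + 20) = (l - 5)*(l - 1)*(l - 4)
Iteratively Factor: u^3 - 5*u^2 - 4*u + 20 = (u - 2)*(u^2 - 3*u - 10) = (u - 5)*(u - 2)*(u + 2)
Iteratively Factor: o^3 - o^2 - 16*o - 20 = (o + 2)*(o^2 - 3*o - 10) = (o + 2)^2*(o - 5)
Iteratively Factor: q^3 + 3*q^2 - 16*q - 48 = (q + 3)*(q^2 - 16) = (q + 3)*(q + 4)*(q - 4)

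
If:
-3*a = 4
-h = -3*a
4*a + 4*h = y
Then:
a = -4/3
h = -4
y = -64/3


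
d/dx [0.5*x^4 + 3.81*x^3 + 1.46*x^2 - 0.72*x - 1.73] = 2.0*x^3 + 11.43*x^2 + 2.92*x - 0.72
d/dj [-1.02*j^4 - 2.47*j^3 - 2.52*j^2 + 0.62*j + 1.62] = -4.08*j^3 - 7.41*j^2 - 5.04*j + 0.62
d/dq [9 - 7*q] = -7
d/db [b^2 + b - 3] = 2*b + 1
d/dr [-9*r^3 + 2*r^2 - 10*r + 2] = -27*r^2 + 4*r - 10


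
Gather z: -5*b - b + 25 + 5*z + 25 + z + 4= -6*b + 6*z + 54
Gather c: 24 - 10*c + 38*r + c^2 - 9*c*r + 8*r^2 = c^2 + c*(-9*r - 10) + 8*r^2 + 38*r + 24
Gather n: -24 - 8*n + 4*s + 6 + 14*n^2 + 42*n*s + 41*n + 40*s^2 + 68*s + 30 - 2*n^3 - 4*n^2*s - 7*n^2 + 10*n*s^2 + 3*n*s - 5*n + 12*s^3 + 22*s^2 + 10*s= -2*n^3 + n^2*(7 - 4*s) + n*(10*s^2 + 45*s + 28) + 12*s^3 + 62*s^2 + 82*s + 12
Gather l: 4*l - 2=4*l - 2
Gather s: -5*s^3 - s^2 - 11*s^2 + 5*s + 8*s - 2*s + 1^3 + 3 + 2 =-5*s^3 - 12*s^2 + 11*s + 6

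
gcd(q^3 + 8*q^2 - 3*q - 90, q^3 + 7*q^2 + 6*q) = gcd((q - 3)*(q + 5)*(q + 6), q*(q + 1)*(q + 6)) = q + 6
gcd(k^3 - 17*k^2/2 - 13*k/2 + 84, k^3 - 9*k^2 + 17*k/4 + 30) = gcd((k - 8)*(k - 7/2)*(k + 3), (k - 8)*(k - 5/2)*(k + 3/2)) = k - 8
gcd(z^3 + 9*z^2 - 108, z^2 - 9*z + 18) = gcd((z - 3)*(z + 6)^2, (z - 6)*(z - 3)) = z - 3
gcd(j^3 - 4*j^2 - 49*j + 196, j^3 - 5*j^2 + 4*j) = j - 4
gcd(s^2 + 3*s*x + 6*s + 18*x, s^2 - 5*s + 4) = 1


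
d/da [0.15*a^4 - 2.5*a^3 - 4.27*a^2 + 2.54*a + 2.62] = 0.6*a^3 - 7.5*a^2 - 8.54*a + 2.54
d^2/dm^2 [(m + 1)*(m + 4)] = 2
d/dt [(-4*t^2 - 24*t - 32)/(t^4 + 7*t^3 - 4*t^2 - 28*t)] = 4*(2*t^3 + 17*t^2 + 40*t - 56)/(t^2*(t^4 + 10*t^3 - 3*t^2 - 140*t + 196))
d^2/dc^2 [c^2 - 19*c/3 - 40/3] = 2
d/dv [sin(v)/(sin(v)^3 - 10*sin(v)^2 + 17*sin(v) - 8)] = 2*(4*sin(v) + cos(v)^2 + 3)*cos(v)/((sin(v) - 8)^2*(sin(v) - 1)^3)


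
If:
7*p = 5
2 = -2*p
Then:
No Solution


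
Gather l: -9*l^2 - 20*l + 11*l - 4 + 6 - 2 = -9*l^2 - 9*l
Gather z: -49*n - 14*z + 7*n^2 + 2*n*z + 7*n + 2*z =7*n^2 - 42*n + z*(2*n - 12)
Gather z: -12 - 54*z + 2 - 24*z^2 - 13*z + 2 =-24*z^2 - 67*z - 8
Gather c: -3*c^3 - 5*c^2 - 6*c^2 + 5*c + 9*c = -3*c^3 - 11*c^2 + 14*c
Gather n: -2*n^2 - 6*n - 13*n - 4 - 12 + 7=-2*n^2 - 19*n - 9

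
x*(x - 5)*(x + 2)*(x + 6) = x^4 + 3*x^3 - 28*x^2 - 60*x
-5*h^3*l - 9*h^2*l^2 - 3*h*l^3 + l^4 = l*(-5*h + l)*(h + l)^2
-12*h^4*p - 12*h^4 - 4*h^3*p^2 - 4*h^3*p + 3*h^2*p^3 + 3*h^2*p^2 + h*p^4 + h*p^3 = (-2*h + p)*(2*h + p)*(3*h + p)*(h*p + h)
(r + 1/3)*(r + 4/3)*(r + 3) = r^3 + 14*r^2/3 + 49*r/9 + 4/3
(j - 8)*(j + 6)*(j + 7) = j^3 + 5*j^2 - 62*j - 336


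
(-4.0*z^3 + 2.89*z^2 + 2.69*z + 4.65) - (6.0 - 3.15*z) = -4.0*z^3 + 2.89*z^2 + 5.84*z - 1.35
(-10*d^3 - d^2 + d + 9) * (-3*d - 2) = 30*d^4 + 23*d^3 - d^2 - 29*d - 18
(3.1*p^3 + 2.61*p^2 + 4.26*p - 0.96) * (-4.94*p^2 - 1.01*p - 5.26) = -15.314*p^5 - 16.0244*p^4 - 39.9865*p^3 - 13.2888*p^2 - 21.438*p + 5.0496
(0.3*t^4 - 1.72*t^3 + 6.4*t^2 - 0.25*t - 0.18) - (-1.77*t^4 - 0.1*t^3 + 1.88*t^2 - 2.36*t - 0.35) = 2.07*t^4 - 1.62*t^3 + 4.52*t^2 + 2.11*t + 0.17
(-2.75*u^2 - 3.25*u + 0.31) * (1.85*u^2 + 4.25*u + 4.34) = -5.0875*u^4 - 17.7*u^3 - 25.174*u^2 - 12.7875*u + 1.3454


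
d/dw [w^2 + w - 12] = 2*w + 1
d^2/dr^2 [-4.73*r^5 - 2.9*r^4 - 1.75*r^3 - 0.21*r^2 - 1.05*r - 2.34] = -94.6*r^3 - 34.8*r^2 - 10.5*r - 0.42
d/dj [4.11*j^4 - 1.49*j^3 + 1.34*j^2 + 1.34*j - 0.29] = 16.44*j^3 - 4.47*j^2 + 2.68*j + 1.34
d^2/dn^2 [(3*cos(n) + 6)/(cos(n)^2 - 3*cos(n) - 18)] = -3*((cos(n)^2 - 1)^2 + 90*cos(n)^2 + 417*cos(n)/4 + 11*cos(3*n)/4 + 143)*cos(n)/((cos(n) - 6)^3*(cos(n) + 3)^3)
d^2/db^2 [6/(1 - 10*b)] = -1200/(10*b - 1)^3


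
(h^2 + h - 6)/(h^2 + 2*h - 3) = (h - 2)/(h - 1)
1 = 1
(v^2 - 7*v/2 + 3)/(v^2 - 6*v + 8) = (v - 3/2)/(v - 4)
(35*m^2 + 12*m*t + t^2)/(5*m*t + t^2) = (7*m + t)/t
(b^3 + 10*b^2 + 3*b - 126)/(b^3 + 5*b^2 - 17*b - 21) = (b + 6)/(b + 1)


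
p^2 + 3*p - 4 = (p - 1)*(p + 4)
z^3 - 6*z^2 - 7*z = z*(z - 7)*(z + 1)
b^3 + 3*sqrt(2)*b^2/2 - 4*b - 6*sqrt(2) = (b - 2)*(b + 2)*(b + 3*sqrt(2)/2)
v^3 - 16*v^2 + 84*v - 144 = (v - 6)^2*(v - 4)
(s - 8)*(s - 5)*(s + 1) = s^3 - 12*s^2 + 27*s + 40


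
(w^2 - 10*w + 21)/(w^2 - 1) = (w^2 - 10*w + 21)/(w^2 - 1)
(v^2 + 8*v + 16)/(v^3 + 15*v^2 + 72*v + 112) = 1/(v + 7)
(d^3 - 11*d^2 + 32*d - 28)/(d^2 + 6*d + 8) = (d^3 - 11*d^2 + 32*d - 28)/(d^2 + 6*d + 8)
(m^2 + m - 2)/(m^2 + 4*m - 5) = (m + 2)/(m + 5)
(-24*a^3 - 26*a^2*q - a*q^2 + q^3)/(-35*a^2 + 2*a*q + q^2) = (-24*a^3 - 26*a^2*q - a*q^2 + q^3)/(-35*a^2 + 2*a*q + q^2)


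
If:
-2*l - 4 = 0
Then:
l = -2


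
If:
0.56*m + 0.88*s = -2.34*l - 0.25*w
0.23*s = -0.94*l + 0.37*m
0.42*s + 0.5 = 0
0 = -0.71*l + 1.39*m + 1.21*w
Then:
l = 0.39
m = 0.26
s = -1.19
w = -0.07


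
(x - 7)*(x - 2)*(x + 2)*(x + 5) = x^4 - 2*x^3 - 39*x^2 + 8*x + 140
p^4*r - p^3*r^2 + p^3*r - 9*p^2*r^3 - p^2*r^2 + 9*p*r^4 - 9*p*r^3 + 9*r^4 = (p - 3*r)*(p - r)*(p + 3*r)*(p*r + r)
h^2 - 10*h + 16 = (h - 8)*(h - 2)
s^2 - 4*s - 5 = (s - 5)*(s + 1)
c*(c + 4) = c^2 + 4*c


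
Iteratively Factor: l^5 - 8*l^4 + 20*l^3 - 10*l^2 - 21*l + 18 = (l - 1)*(l^4 - 7*l^3 + 13*l^2 + 3*l - 18) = (l - 1)*(l + 1)*(l^3 - 8*l^2 + 21*l - 18) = (l - 2)*(l - 1)*(l + 1)*(l^2 - 6*l + 9) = (l - 3)*(l - 2)*(l - 1)*(l + 1)*(l - 3)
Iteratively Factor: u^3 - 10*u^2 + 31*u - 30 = (u - 3)*(u^2 - 7*u + 10) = (u - 3)*(u - 2)*(u - 5)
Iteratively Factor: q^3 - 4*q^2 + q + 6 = (q - 3)*(q^2 - q - 2) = (q - 3)*(q + 1)*(q - 2)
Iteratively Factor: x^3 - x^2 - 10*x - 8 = (x - 4)*(x^2 + 3*x + 2) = (x - 4)*(x + 1)*(x + 2)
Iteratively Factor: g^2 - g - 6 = (g + 2)*(g - 3)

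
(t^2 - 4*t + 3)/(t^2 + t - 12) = (t - 1)/(t + 4)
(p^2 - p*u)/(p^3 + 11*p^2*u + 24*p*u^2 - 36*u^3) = p/(p^2 + 12*p*u + 36*u^2)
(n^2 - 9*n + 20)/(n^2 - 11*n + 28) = (n - 5)/(n - 7)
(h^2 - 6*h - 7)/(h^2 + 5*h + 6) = (h^2 - 6*h - 7)/(h^2 + 5*h + 6)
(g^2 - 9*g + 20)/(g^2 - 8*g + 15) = (g - 4)/(g - 3)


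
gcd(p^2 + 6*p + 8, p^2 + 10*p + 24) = p + 4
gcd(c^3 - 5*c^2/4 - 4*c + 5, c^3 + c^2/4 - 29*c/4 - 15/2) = c + 2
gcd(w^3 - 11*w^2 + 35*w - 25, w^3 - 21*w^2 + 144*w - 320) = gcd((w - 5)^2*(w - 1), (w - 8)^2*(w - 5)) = w - 5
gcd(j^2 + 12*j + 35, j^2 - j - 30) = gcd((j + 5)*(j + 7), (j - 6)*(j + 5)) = j + 5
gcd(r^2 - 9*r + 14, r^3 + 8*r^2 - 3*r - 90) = 1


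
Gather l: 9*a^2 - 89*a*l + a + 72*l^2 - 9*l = 9*a^2 + a + 72*l^2 + l*(-89*a - 9)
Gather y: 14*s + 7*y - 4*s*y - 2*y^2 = 14*s - 2*y^2 + y*(7 - 4*s)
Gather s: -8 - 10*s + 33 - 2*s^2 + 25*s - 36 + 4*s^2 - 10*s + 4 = 2*s^2 + 5*s - 7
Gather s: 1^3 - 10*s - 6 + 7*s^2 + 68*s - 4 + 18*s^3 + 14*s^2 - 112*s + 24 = 18*s^3 + 21*s^2 - 54*s + 15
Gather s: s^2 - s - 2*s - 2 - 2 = s^2 - 3*s - 4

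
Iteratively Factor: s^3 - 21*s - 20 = (s - 5)*(s^2 + 5*s + 4) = (s - 5)*(s + 4)*(s + 1)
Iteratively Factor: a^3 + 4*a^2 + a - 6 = (a - 1)*(a^2 + 5*a + 6) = (a - 1)*(a + 2)*(a + 3)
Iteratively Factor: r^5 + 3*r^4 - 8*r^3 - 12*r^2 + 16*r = (r - 2)*(r^4 + 5*r^3 + 2*r^2 - 8*r) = (r - 2)*(r + 4)*(r^3 + r^2 - 2*r) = (r - 2)*(r - 1)*(r + 4)*(r^2 + 2*r) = (r - 2)*(r - 1)*(r + 2)*(r + 4)*(r)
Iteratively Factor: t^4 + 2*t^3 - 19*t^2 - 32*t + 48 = (t - 1)*(t^3 + 3*t^2 - 16*t - 48) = (t - 1)*(t + 4)*(t^2 - t - 12) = (t - 1)*(t + 3)*(t + 4)*(t - 4)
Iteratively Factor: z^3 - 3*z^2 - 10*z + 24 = (z + 3)*(z^2 - 6*z + 8) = (z - 4)*(z + 3)*(z - 2)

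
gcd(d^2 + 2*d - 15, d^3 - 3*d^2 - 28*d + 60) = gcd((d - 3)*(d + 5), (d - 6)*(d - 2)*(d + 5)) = d + 5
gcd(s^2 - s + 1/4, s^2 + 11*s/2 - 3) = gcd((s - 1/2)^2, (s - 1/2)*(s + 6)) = s - 1/2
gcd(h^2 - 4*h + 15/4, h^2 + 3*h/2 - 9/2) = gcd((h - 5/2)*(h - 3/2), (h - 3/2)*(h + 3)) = h - 3/2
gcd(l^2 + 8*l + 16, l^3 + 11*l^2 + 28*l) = l + 4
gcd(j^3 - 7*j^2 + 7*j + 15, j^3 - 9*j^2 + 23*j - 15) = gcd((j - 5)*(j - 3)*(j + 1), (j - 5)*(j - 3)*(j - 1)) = j^2 - 8*j + 15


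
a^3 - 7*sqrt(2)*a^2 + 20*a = a*(a - 5*sqrt(2))*(a - 2*sqrt(2))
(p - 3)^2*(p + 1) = p^3 - 5*p^2 + 3*p + 9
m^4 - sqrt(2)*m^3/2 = m^3*(m - sqrt(2)/2)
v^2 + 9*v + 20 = (v + 4)*(v + 5)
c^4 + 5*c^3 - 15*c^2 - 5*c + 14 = (c - 2)*(c - 1)*(c + 1)*(c + 7)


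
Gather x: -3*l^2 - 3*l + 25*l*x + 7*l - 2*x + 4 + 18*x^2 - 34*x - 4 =-3*l^2 + 4*l + 18*x^2 + x*(25*l - 36)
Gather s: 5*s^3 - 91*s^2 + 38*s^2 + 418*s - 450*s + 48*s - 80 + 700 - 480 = 5*s^3 - 53*s^2 + 16*s + 140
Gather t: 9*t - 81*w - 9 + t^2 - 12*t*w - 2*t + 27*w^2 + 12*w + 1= t^2 + t*(7 - 12*w) + 27*w^2 - 69*w - 8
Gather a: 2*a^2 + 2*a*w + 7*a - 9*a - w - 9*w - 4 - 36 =2*a^2 + a*(2*w - 2) - 10*w - 40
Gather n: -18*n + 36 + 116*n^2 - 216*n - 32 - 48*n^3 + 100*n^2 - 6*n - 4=-48*n^3 + 216*n^2 - 240*n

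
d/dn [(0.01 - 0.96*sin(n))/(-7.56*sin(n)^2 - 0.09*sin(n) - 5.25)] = (-7.2576*sin(n)^2 + 0.1512*sin(n) + 5.0409)*cos(n)/(57.1536*sin(n)^4 + 1.3608*sin(n)^3 + 79.3881*sin(n)^2 + 0.945*sin(n) + 27.5625)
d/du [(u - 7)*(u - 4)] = 2*u - 11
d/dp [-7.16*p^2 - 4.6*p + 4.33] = -14.32*p - 4.6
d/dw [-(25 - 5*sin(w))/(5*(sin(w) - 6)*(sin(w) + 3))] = (10*sin(w) + cos(w)^2 - 34)*cos(w)/((sin(w) - 6)^2*(sin(w) + 3)^2)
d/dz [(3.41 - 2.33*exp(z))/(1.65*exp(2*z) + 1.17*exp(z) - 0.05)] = (3.8445*exp(2*z) - 11.253*exp(z) - 3.8732)*exp(z)/(2.7225*exp(4*z) + 3.861*exp(3*z) + 1.2039*exp(2*z) - 0.117*exp(z) + 0.0025)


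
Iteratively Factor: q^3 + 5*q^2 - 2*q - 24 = (q - 2)*(q^2 + 7*q + 12) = (q - 2)*(q + 4)*(q + 3)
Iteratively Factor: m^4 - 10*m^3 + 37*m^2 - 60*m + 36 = (m - 3)*(m^3 - 7*m^2 + 16*m - 12) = (m - 3)^2*(m^2 - 4*m + 4) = (m - 3)^2*(m - 2)*(m - 2)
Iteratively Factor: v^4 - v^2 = (v - 1)*(v^3 + v^2) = v*(v - 1)*(v^2 + v) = v^2*(v - 1)*(v + 1)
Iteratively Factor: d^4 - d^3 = (d - 1)*(d^3) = d*(d - 1)*(d^2) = d^2*(d - 1)*(d)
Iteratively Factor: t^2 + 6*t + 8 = (t + 2)*(t + 4)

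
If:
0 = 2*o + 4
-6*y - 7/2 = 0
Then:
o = -2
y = -7/12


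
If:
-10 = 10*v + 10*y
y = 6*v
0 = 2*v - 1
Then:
No Solution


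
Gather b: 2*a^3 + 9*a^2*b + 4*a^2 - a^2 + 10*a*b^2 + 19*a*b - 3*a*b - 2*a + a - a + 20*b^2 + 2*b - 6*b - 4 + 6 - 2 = 2*a^3 + 3*a^2 - 2*a + b^2*(10*a + 20) + b*(9*a^2 + 16*a - 4)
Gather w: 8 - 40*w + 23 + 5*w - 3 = 28 - 35*w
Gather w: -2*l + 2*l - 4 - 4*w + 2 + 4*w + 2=0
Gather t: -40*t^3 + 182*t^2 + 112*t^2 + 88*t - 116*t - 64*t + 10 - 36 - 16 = -40*t^3 + 294*t^2 - 92*t - 42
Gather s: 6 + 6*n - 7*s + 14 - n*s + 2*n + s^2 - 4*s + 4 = 8*n + s^2 + s*(-n - 11) + 24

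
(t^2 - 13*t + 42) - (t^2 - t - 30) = 72 - 12*t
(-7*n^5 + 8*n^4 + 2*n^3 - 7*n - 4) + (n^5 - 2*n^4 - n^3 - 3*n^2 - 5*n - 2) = -6*n^5 + 6*n^4 + n^3 - 3*n^2 - 12*n - 6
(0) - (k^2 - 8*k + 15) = -k^2 + 8*k - 15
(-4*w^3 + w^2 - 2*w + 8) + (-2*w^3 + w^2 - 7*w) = -6*w^3 + 2*w^2 - 9*w + 8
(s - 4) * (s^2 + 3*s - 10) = s^3 - s^2 - 22*s + 40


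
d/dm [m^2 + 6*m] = 2*m + 6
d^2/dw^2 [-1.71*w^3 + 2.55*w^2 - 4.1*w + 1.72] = 5.1 - 10.26*w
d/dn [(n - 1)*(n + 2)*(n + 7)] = 3*n^2 + 16*n + 5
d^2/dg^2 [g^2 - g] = 2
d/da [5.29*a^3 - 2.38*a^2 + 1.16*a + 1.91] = 15.87*a^2 - 4.76*a + 1.16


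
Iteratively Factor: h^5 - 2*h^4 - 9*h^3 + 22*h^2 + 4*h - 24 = (h + 1)*(h^4 - 3*h^3 - 6*h^2 + 28*h - 24) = (h - 2)*(h + 1)*(h^3 - h^2 - 8*h + 12) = (h - 2)*(h + 1)*(h + 3)*(h^2 - 4*h + 4) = (h - 2)^2*(h + 1)*(h + 3)*(h - 2)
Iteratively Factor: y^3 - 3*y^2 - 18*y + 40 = (y + 4)*(y^2 - 7*y + 10) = (y - 2)*(y + 4)*(y - 5)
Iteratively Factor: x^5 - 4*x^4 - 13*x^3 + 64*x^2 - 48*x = (x - 3)*(x^4 - x^3 - 16*x^2 + 16*x) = (x - 3)*(x - 1)*(x^3 - 16*x) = (x - 3)*(x - 1)*(x + 4)*(x^2 - 4*x) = x*(x - 3)*(x - 1)*(x + 4)*(x - 4)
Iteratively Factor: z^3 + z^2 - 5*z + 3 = (z - 1)*(z^2 + 2*z - 3) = (z - 1)^2*(z + 3)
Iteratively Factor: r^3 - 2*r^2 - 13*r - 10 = (r + 2)*(r^2 - 4*r - 5) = (r - 5)*(r + 2)*(r + 1)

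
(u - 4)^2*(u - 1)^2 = u^4 - 10*u^3 + 33*u^2 - 40*u + 16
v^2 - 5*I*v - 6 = (v - 3*I)*(v - 2*I)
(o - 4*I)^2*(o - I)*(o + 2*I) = o^4 - 7*I*o^3 - 6*o^2 - 32*I*o - 32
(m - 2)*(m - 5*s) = m^2 - 5*m*s - 2*m + 10*s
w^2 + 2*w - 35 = (w - 5)*(w + 7)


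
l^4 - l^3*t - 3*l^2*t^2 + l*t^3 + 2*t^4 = (l - 2*t)*(l - t)*(l + t)^2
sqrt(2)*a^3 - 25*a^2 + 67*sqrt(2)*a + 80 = (a - 8*sqrt(2))*(a - 5*sqrt(2))*(sqrt(2)*a + 1)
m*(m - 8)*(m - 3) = m^3 - 11*m^2 + 24*m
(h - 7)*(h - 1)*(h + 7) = h^3 - h^2 - 49*h + 49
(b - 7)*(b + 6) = b^2 - b - 42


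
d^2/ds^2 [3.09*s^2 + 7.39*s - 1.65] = 6.18000000000000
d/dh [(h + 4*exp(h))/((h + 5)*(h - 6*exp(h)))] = ((h + 5)*(h - 6*exp(h))*(4*exp(h) + 1) + (h + 5)*(h + 4*exp(h))*(6*exp(h) - 1) - (h - 6*exp(h))*(h + 4*exp(h)))/((h + 5)^2*(h - 6*exp(h))^2)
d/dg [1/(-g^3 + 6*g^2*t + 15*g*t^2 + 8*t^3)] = 3*(g^2 - 4*g*t - 5*t^2)/(-g^3 + 6*g^2*t + 15*g*t^2 + 8*t^3)^2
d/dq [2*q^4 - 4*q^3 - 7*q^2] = 2*q*(4*q^2 - 6*q - 7)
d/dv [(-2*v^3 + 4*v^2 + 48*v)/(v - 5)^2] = 2*(-v^3 + 15*v^2 - 44*v - 120)/(v^3 - 15*v^2 + 75*v - 125)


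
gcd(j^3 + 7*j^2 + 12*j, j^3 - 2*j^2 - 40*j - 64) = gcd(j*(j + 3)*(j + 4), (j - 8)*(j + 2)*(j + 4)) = j + 4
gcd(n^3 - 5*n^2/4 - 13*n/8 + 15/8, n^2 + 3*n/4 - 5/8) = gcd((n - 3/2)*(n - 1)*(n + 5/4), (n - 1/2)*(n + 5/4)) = n + 5/4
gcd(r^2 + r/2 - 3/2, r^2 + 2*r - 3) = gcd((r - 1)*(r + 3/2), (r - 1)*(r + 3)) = r - 1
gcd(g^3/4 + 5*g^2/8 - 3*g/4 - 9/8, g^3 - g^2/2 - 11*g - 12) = 1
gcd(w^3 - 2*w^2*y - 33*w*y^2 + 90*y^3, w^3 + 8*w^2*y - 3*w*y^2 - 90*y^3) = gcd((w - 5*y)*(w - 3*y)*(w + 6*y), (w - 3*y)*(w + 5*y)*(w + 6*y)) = -w^2 - 3*w*y + 18*y^2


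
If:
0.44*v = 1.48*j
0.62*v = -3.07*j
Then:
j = 0.00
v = 0.00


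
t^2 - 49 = (t - 7)*(t + 7)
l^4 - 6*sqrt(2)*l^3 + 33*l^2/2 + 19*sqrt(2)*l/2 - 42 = (l - 7*sqrt(2)/2)*(l - 2*sqrt(2))*(l - 3*sqrt(2)/2)*(l + sqrt(2))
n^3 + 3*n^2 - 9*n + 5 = (n - 1)^2*(n + 5)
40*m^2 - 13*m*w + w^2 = (-8*m + w)*(-5*m + w)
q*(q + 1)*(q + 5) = q^3 + 6*q^2 + 5*q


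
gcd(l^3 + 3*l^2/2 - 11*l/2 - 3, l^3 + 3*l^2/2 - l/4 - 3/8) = l + 1/2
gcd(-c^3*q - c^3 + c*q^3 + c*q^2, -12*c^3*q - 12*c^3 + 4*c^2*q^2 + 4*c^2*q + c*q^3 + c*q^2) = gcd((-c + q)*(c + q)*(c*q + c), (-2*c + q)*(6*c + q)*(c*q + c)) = c*q + c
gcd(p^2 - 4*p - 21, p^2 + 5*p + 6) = p + 3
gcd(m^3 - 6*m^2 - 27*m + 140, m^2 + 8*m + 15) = m + 5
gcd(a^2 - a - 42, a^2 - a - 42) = a^2 - a - 42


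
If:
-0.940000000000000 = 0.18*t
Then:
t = -5.22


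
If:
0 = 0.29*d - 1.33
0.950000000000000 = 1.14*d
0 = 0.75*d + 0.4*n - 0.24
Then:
No Solution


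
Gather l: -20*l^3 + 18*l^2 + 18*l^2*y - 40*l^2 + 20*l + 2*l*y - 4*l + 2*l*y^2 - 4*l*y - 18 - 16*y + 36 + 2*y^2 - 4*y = -20*l^3 + l^2*(18*y - 22) + l*(2*y^2 - 2*y + 16) + 2*y^2 - 20*y + 18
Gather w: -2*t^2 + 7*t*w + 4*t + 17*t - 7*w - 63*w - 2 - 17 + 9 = -2*t^2 + 21*t + w*(7*t - 70) - 10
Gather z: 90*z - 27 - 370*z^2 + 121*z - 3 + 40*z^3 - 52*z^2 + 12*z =40*z^3 - 422*z^2 + 223*z - 30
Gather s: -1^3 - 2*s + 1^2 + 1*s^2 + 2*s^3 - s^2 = 2*s^3 - 2*s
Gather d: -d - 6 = -d - 6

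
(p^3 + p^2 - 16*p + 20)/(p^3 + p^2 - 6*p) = (p^2 + 3*p - 10)/(p*(p + 3))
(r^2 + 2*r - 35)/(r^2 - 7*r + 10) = (r + 7)/(r - 2)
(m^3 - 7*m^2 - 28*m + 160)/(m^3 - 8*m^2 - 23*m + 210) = (m^2 - 12*m + 32)/(m^2 - 13*m + 42)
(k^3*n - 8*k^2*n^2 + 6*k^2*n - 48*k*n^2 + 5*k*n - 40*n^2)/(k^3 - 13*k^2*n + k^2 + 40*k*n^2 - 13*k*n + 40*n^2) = n*(k + 5)/(k - 5*n)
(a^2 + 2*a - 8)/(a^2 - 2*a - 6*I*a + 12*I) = (a + 4)/(a - 6*I)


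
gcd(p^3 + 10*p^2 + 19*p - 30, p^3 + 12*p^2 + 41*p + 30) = p^2 + 11*p + 30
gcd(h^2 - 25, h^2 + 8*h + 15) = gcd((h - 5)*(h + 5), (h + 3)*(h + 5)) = h + 5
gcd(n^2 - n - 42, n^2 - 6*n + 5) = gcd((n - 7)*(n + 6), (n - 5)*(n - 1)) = 1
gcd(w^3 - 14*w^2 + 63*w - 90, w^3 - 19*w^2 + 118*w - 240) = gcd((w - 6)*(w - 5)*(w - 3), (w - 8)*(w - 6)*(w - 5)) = w^2 - 11*w + 30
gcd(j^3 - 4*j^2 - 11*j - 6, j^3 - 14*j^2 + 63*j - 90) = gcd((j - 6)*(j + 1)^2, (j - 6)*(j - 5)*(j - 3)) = j - 6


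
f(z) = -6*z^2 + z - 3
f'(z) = 1 - 12*z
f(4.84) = -138.71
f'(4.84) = -57.08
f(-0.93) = -9.12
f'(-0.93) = 12.16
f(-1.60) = -19.96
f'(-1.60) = 20.20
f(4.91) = -142.74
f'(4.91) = -57.92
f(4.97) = -146.24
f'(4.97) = -58.64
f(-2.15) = -32.88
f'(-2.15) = 26.80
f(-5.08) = -162.92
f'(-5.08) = 61.96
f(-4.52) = -130.10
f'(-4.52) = 55.24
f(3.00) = -54.00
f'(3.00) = -35.00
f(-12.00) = -879.00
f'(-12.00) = 145.00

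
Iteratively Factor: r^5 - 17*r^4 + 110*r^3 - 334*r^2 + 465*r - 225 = (r - 3)*(r^4 - 14*r^3 + 68*r^2 - 130*r + 75) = (r - 5)*(r - 3)*(r^3 - 9*r^2 + 23*r - 15) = (r - 5)^2*(r - 3)*(r^2 - 4*r + 3) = (r - 5)^2*(r - 3)^2*(r - 1)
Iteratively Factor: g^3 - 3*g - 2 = (g + 1)*(g^2 - g - 2) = (g + 1)^2*(g - 2)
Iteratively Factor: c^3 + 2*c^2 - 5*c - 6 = (c + 3)*(c^2 - c - 2) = (c + 1)*(c + 3)*(c - 2)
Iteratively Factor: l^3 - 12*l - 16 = (l - 4)*(l^2 + 4*l + 4) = (l - 4)*(l + 2)*(l + 2)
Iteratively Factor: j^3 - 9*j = (j - 3)*(j^2 + 3*j) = j*(j - 3)*(j + 3)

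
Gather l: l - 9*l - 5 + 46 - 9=32 - 8*l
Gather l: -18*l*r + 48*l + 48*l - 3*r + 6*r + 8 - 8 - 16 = l*(96 - 18*r) + 3*r - 16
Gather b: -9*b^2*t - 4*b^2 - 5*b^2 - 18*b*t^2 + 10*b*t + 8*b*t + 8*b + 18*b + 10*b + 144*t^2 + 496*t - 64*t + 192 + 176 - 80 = b^2*(-9*t - 9) + b*(-18*t^2 + 18*t + 36) + 144*t^2 + 432*t + 288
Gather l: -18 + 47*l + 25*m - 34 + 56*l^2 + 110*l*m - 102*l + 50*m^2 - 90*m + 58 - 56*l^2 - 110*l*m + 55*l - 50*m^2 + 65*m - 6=0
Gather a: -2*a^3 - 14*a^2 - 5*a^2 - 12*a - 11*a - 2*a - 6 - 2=-2*a^3 - 19*a^2 - 25*a - 8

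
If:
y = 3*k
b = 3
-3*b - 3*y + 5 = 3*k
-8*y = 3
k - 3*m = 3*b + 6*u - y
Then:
No Solution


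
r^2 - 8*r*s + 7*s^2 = (r - 7*s)*(r - s)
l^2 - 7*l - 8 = (l - 8)*(l + 1)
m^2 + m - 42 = (m - 6)*(m + 7)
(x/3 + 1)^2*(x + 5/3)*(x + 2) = x^4/9 + 29*x^3/27 + 103*x^2/27 + 53*x/9 + 10/3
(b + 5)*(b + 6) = b^2 + 11*b + 30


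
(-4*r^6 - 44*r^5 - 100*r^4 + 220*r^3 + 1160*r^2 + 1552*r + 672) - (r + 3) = -4*r^6 - 44*r^5 - 100*r^4 + 220*r^3 + 1160*r^2 + 1551*r + 669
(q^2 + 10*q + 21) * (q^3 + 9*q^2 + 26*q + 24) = q^5 + 19*q^4 + 137*q^3 + 473*q^2 + 786*q + 504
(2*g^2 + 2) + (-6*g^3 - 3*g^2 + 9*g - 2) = -6*g^3 - g^2 + 9*g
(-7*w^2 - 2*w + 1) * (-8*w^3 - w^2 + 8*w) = 56*w^5 + 23*w^4 - 62*w^3 - 17*w^2 + 8*w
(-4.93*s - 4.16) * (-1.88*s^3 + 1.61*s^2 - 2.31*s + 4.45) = 9.2684*s^4 - 0.1165*s^3 + 4.6907*s^2 - 12.3289*s - 18.512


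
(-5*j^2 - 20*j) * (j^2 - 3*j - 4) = -5*j^4 - 5*j^3 + 80*j^2 + 80*j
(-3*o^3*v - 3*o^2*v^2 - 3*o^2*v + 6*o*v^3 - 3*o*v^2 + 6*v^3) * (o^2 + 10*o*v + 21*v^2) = -3*o^5*v - 33*o^4*v^2 - 3*o^4*v - 87*o^3*v^3 - 33*o^3*v^2 - 3*o^2*v^4 - 87*o^2*v^3 + 126*o*v^5 - 3*o*v^4 + 126*v^5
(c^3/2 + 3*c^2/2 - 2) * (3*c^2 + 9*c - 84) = 3*c^5/2 + 9*c^4 - 57*c^3/2 - 132*c^2 - 18*c + 168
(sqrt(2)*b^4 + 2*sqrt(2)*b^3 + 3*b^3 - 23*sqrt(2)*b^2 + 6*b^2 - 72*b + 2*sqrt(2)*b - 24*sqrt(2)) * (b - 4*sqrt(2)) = sqrt(2)*b^5 - 5*b^4 + 2*sqrt(2)*b^4 - 35*sqrt(2)*b^3 - 10*b^3 - 22*sqrt(2)*b^2 + 112*b^2 - 16*b + 264*sqrt(2)*b + 192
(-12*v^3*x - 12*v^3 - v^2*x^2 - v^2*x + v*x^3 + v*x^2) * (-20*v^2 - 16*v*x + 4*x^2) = 240*v^5*x + 240*v^5 + 212*v^4*x^2 + 212*v^4*x - 52*v^3*x^3 - 52*v^3*x^2 - 20*v^2*x^4 - 20*v^2*x^3 + 4*v*x^5 + 4*v*x^4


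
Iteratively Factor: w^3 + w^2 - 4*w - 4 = (w + 1)*(w^2 - 4) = (w - 2)*(w + 1)*(w + 2)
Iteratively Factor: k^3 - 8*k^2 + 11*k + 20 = (k + 1)*(k^2 - 9*k + 20) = (k - 4)*(k + 1)*(k - 5)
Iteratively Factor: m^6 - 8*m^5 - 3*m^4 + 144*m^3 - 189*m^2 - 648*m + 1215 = (m - 5)*(m^5 - 3*m^4 - 18*m^3 + 54*m^2 + 81*m - 243) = (m - 5)*(m - 3)*(m^4 - 18*m^2 + 81) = (m - 5)*(m - 3)^2*(m^3 + 3*m^2 - 9*m - 27) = (m - 5)*(m - 3)^2*(m + 3)*(m^2 - 9) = (m - 5)*(m - 3)^3*(m + 3)*(m + 3)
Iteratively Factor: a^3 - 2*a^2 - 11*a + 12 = (a - 4)*(a^2 + 2*a - 3) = (a - 4)*(a + 3)*(a - 1)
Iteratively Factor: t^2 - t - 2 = (t + 1)*(t - 2)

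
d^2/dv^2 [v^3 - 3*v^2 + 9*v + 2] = 6*v - 6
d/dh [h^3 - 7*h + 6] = 3*h^2 - 7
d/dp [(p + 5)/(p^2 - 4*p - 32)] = (p^2 - 4*p - 2*(p - 2)*(p + 5) - 32)/(-p^2 + 4*p + 32)^2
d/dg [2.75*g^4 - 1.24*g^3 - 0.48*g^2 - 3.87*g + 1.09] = 11.0*g^3 - 3.72*g^2 - 0.96*g - 3.87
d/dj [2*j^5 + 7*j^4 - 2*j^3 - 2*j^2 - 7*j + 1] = 10*j^4 + 28*j^3 - 6*j^2 - 4*j - 7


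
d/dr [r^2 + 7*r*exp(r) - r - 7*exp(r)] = 7*r*exp(r) + 2*r - 1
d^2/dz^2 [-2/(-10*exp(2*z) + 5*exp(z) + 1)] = 10*((1 - 8*exp(z))*(-10*exp(2*z) + 5*exp(z) + 1) - 10*(4*exp(z) - 1)^2*exp(z))*exp(z)/(-10*exp(2*z) + 5*exp(z) + 1)^3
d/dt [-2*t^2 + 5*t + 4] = 5 - 4*t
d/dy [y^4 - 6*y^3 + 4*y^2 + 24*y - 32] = 4*y^3 - 18*y^2 + 8*y + 24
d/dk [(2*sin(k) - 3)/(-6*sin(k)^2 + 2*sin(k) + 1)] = 4*(3*sin(k)^2 - 9*sin(k) + 2)*cos(k)/(6*sin(k)^2 - 2*sin(k) - 1)^2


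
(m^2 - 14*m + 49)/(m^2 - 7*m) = (m - 7)/m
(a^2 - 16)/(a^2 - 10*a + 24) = (a + 4)/(a - 6)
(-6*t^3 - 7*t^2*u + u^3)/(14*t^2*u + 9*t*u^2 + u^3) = (-3*t^2 - 2*t*u + u^2)/(u*(7*t + u))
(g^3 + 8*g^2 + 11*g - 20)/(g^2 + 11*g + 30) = (g^2 + 3*g - 4)/(g + 6)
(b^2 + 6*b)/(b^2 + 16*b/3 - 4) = 3*b/(3*b - 2)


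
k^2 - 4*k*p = k*(k - 4*p)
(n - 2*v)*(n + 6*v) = n^2 + 4*n*v - 12*v^2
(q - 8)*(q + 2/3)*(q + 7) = q^3 - q^2/3 - 170*q/3 - 112/3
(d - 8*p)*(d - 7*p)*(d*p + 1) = d^3*p - 15*d^2*p^2 + d^2 + 56*d*p^3 - 15*d*p + 56*p^2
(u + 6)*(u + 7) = u^2 + 13*u + 42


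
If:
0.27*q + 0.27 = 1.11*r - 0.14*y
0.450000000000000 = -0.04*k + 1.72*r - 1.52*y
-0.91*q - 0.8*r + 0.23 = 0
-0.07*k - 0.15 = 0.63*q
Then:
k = -2.38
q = 0.03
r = 0.26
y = 0.06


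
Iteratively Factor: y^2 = (y)*(y)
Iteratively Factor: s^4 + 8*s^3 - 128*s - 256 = (s + 4)*(s^3 + 4*s^2 - 16*s - 64) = (s - 4)*(s + 4)*(s^2 + 8*s + 16) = (s - 4)*(s + 4)^2*(s + 4)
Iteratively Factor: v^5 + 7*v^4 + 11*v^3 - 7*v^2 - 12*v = (v)*(v^4 + 7*v^3 + 11*v^2 - 7*v - 12) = v*(v + 4)*(v^3 + 3*v^2 - v - 3) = v*(v - 1)*(v + 4)*(v^2 + 4*v + 3) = v*(v - 1)*(v + 1)*(v + 4)*(v + 3)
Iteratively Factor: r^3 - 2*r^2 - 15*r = (r + 3)*(r^2 - 5*r) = (r - 5)*(r + 3)*(r)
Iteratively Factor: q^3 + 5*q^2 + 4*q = (q + 4)*(q^2 + q) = q*(q + 4)*(q + 1)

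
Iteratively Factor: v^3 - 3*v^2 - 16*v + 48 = (v - 4)*(v^2 + v - 12) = (v - 4)*(v - 3)*(v + 4)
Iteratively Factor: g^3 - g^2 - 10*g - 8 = (g - 4)*(g^2 + 3*g + 2) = (g - 4)*(g + 2)*(g + 1)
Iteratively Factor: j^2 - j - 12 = (j - 4)*(j + 3)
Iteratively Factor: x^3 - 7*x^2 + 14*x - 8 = (x - 2)*(x^2 - 5*x + 4) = (x - 4)*(x - 2)*(x - 1)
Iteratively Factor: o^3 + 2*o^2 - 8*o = (o + 4)*(o^2 - 2*o) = o*(o + 4)*(o - 2)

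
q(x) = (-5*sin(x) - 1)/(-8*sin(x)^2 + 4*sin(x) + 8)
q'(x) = (16*sin(x)*cos(x) - 4*cos(x))*(-5*sin(x) - 1)/(-8*sin(x)^2 + 4*sin(x) + 8)^2 - 5*cos(x)/(-8*sin(x)^2 + 4*sin(x) + 8) = (-4*sin(x) + 5*cos(2*x) - 14)*cos(x)/(4*(sin(x) + cos(2*x) + 1)^2)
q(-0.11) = -0.06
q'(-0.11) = -0.62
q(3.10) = -0.15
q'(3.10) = 0.55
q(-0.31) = 0.09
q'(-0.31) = -0.91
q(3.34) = -0.00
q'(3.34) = 0.71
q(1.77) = -1.39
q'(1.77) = 0.99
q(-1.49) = -1.01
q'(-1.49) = -0.31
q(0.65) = -0.54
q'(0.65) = -0.86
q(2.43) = -0.59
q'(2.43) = 0.93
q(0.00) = -0.12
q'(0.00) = -0.56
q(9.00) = -0.37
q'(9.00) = 0.65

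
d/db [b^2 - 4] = 2*b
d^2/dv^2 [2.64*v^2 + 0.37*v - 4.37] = 5.28000000000000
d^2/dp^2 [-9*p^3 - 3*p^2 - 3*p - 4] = -54*p - 6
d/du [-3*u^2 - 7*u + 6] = -6*u - 7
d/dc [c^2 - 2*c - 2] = 2*c - 2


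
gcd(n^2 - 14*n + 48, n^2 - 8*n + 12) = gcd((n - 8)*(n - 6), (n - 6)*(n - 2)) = n - 6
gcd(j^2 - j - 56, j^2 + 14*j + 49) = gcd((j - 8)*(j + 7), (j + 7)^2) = j + 7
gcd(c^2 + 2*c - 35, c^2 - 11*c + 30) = c - 5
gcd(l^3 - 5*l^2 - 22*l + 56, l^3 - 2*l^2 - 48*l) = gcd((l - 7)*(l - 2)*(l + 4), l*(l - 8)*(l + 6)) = 1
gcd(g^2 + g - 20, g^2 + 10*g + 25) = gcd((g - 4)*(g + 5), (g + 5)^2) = g + 5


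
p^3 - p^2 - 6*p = p*(p - 3)*(p + 2)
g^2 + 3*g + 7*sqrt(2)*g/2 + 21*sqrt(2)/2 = (g + 3)*(g + 7*sqrt(2)/2)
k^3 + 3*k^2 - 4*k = k*(k - 1)*(k + 4)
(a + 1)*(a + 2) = a^2 + 3*a + 2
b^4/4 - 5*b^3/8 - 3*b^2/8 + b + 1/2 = (b/4 + 1/4)*(b - 2)^2*(b + 1/2)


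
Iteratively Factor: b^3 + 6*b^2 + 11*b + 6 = (b + 2)*(b^2 + 4*b + 3) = (b + 2)*(b + 3)*(b + 1)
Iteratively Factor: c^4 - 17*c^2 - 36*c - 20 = (c + 2)*(c^3 - 2*c^2 - 13*c - 10) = (c - 5)*(c + 2)*(c^2 + 3*c + 2) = (c - 5)*(c + 2)^2*(c + 1)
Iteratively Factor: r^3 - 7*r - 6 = (r - 3)*(r^2 + 3*r + 2) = (r - 3)*(r + 2)*(r + 1)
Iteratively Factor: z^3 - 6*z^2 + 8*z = (z - 2)*(z^2 - 4*z) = z*(z - 2)*(z - 4)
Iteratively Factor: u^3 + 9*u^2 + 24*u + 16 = (u + 4)*(u^2 + 5*u + 4) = (u + 4)^2*(u + 1)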